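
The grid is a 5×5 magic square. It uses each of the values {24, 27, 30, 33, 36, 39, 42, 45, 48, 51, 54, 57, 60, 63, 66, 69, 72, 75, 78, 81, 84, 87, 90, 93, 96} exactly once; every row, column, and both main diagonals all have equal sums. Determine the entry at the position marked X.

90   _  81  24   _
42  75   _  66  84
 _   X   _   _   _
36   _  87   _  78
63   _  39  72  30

27

The 25 entries sum to 1500, so each line sums to 1500/5 = 300.
Row 2 needs 300; the known cells sum to 267, so (2,3) = 33.
Using row 5: 63 + 39 + 72 + 30 + ? → (5,2) = 300 − 204 = 96.
Column 1 needs 300; the known cells sum to 231, so (3,1) = 69.
From column 3, 300 − (81 + 33 + 87 + 39) gives (3,3) = 60.
Main diagonal: 90 + 75 + 60 + 30 + ? = 300, so (4,4) = 45.
Row 4: 36 + 87 + 45 + 78 + ? = 300, so (4,2) = 54.
Using column 4: 24 + 66 + 45 + 72 + ? → (3,4) = 300 − 207 = 93.
Anti-diagonal must total 300; the given cells sum to 243, so (1,5) = 57.
Using row 1: 90 + 81 + 24 + 57 + ? → (1,2) = 300 − 252 = 48.
Using column 2: 48 + 75 + 54 + 96 + ? → (3,2) = 300 − 273 = 27.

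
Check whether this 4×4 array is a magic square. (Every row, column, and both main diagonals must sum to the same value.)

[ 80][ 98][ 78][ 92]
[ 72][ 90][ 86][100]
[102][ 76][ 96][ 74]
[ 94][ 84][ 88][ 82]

Row 1: 80 + 98 + 78 + 92 = 348.
Row 2: 72 + 90 + 86 + 100 = 348.
Row 3: 102 + 76 + 96 + 74 = 348.
Row 4: 94 + 84 + 88 + 82 = 348.
Column 1: 80 + 72 + 102 + 94 = 348.
Column 2: 98 + 90 + 76 + 84 = 348.
Column 3: 78 + 86 + 96 + 88 = 348.
Column 4: 92 + 100 + 74 + 82 = 348.
Main diagonal: 80 + 90 + 96 + 82 = 348.
Anti-diagonal: 92 + 86 + 76 + 94 = 348.
All lines sum to 348.

Yes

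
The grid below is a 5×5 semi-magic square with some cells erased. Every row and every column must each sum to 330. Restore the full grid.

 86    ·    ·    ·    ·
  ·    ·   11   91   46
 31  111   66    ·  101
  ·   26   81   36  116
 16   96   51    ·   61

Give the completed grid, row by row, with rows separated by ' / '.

Row 3: 31 + 111 + 66 + 101 + ? = 330, so (3,4) = 21.
From row 4, 330 − (26 + 81 + 36 + 116) gives (4,1) = 71.
The remaining cell in row 5 is (5,4) = 330 − 224 = 106.
The remaining cell in column 1 is (2,1) = 330 − 204 = 126.
Column 3 needs 330; the known cells sum to 209, so (1,3) = 121.
Column 4 needs 330; the known cells sum to 254, so (1,4) = 76.
Column 5 must total 330; the given cells sum to 324, so (1,5) = 6.
Row 1 must total 330; the given cells sum to 289, so (1,2) = 41.
Using row 2: 126 + 11 + 91 + 46 + ? → (2,2) = 330 − 274 = 56.

86 41 121 76 6 / 126 56 11 91 46 / 31 111 66 21 101 / 71 26 81 36 116 / 16 96 51 106 61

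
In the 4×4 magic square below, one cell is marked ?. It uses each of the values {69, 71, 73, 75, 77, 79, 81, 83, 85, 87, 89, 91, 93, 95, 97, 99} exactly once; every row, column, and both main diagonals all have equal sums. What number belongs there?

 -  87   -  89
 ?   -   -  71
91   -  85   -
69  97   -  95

93

The 16 entries sum to 1344, so each line sums to 1344/4 = 336.
The remaining cell in row 4 is (4,3) = 336 − 261 = 75.
Column 4: 89 + 71 + 95 + ? = 336, so (3,4) = 81.
Row 3 needs 336; the known cells sum to 257, so (3,2) = 79.
Column 2 must total 336; the given cells sum to 263, so (2,2) = 73.
From main diagonal, 336 − (73 + 85 + 95) gives (1,1) = 83.
The remaining cell in anti-diagonal is (2,3) = 336 − 237 = 99.
The remaining cell in row 1 is (1,3) = 336 − 259 = 77.
From row 2, 336 − (73 + 99 + 71) gives (2,1) = 93.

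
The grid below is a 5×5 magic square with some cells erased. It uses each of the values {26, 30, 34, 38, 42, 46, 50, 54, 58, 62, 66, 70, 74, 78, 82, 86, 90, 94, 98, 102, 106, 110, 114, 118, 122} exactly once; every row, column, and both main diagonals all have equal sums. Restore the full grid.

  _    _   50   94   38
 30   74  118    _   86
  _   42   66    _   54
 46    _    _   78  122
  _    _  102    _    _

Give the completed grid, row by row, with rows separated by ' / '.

The 25 entries sum to 1850, so each line sums to 1850/5 = 370.
The remaining cell in row 2 is (2,4) = 370 − 308 = 62.
Column 3 must total 370; the given cells sum to 336, so (4,3) = 34.
Column 5 must total 370; the given cells sum to 300, so (5,5) = 70.
Main diagonal needs 370; the known cells sum to 288, so (1,1) = 82.
Row 1: 82 + 50 + 94 + 38 + ? = 370, so (1,2) = 106.
Row 4: 46 + 34 + 78 + 122 + ? = 370, so (4,2) = 90.
Column 2: 106 + 74 + 42 + 90 + ? = 370, so (5,2) = 58.
Using anti-diagonal: 38 + 62 + 66 + 90 + ? → (5,1) = 370 − 256 = 114.
Row 5 must total 370; the given cells sum to 344, so (5,4) = 26.
Column 1: 82 + 30 + 46 + 114 + ? = 370, so (3,1) = 98.
Column 4: 94 + 62 + 78 + 26 + ? = 370, so (3,4) = 110.

82 106 50 94 38 / 30 74 118 62 86 / 98 42 66 110 54 / 46 90 34 78 122 / 114 58 102 26 70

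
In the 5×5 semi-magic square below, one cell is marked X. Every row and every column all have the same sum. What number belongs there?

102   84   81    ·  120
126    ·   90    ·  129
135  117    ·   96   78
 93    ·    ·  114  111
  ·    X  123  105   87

Column 5 is complete and sums to 525; that is the magic constant.
Row 1: 102 + 84 + 81 + 120 + ? = 525, so (1,4) = 138.
The remaining cell in row 3 is (3,3) = 525 − 426 = 99.
Column 1: 102 + 126 + 135 + 93 + ? = 525, so (5,1) = 69.
Column 3: 81 + 90 + 99 + 123 + ? = 525, so (4,3) = 132.
Column 4 needs 525; the known cells sum to 453, so (2,4) = 72.
The remaining cell in row 2 is (2,2) = 525 − 417 = 108.
From row 4, 525 − (93 + 132 + 114 + 111) gives (4,2) = 75.
Row 5 must total 525; the given cells sum to 384, so (5,2) = 141.

141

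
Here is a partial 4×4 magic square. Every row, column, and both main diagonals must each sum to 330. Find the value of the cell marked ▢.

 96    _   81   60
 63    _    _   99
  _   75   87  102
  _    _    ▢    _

The remaining cell in row 1 is (1,2) = 330 − 237 = 93.
The remaining cell in row 3 is (3,1) = 330 − 264 = 66.
From column 1, 330 − (96 + 63 + 66) gives (4,1) = 105.
Column 4 must total 330; the given cells sum to 261, so (4,4) = 69.
From main diagonal, 330 − (96 + 87 + 69) gives (2,2) = 78.
The remaining cell in anti-diagonal is (2,3) = 330 − 240 = 90.
Column 2 must total 330; the given cells sum to 246, so (4,2) = 84.
From column 3, 330 − (81 + 90 + 87) gives (4,3) = 72.

72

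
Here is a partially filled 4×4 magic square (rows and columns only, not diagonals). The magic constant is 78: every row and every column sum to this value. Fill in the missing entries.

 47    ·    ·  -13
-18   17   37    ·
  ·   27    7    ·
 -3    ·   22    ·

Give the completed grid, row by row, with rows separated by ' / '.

From row 2, 78 − (-18 + 17 + 37) gives (2,4) = 42.
From column 1, 78 − (47 + (-18) + (-3)) gives (3,1) = 52.
Column 3: 37 + 7 + 22 + ? = 78, so (1,3) = 12.
Row 1 must total 78; the given cells sum to 46, so (1,2) = 32.
The remaining cell in row 3 is (3,4) = 78 − 86 = -8.
From column 2, 78 − (32 + 17 + 27) gives (4,2) = 2.
Column 4 needs 78; the known cells sum to 21, so (4,4) = 57.

47 32 12 -13 / -18 17 37 42 / 52 27 7 -8 / -3 2 22 57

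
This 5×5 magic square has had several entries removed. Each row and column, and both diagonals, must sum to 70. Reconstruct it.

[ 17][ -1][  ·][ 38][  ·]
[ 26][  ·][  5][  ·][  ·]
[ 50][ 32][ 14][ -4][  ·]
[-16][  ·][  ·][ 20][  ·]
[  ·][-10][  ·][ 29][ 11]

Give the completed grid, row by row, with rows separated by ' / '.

Row 3 must total 70; the given cells sum to 92, so (3,5) = -22.
Column 1: 17 + 26 + 50 + (-16) + ? = 70, so (5,1) = -7.
Using column 4: 38 + (-4) + 20 + 29 + ? → (2,4) = 70 − 83 = -13.
The remaining cell in main diagonal is (2,2) = 70 − 62 = 8.
Using row 2: 26 + 8 + 5 + (-13) + ? → (2,5) = 70 − 26 = 44.
From row 5, 70 − (-7 + (-10) + 29 + 11) gives (5,3) = 47.
Column 2: -1 + 8 + 32 + (-10) + ? = 70, so (4,2) = 41.
Anti-diagonal: -13 + 14 + 41 + (-7) + ? = 70, so (1,5) = 35.
Using row 1: 17 + (-1) + 38 + 35 + ? → (1,3) = 70 − 89 = -19.
Column 3 needs 70; the known cells sum to 47, so (4,3) = 23.
Using column 5: 35 + 44 + (-22) + 11 + ? → (4,5) = 70 − 68 = 2.

17 -1 -19 38 35 / 26 8 5 -13 44 / 50 32 14 -4 -22 / -16 41 23 20 2 / -7 -10 47 29 11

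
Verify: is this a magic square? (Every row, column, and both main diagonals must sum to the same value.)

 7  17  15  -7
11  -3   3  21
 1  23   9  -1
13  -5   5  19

Row 1: 7 + 17 + 15 + (-7) = 32.
Row 2: 11 + (-3) + 3 + 21 = 32.
Row 3: 1 + 23 + 9 + (-1) = 32.
Row 4: 13 + (-5) + 5 + 19 = 32.
Column 1: 7 + 11 + 1 + 13 = 32.
Column 2: 17 + (-3) + 23 + (-5) = 32.
Column 3: 15 + 3 + 9 + 5 = 32.
Column 4: -7 + 21 + (-1) + 19 = 32.
Main diagonal: 7 + (-3) + 9 + 19 = 32.
Anti-diagonal: -7 + 3 + 23 + 13 = 32.
All lines sum to 32.

Yes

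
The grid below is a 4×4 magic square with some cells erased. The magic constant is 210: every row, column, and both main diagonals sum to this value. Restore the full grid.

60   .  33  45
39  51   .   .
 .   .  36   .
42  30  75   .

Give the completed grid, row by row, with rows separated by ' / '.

60 72 33 45 / 39 51 66 54 / 69 57 36 48 / 42 30 75 63

The remaining cell in row 1 is (1,2) = 210 − 138 = 72.
Row 4: 42 + 30 + 75 + ? = 210, so (4,4) = 63.
Column 1 needs 210; the known cells sum to 141, so (3,1) = 69.
Column 2 must total 210; the given cells sum to 153, so (3,2) = 57.
Column 3 needs 210; the known cells sum to 144, so (2,3) = 66.
From row 2, 210 − (39 + 51 + 66) gives (2,4) = 54.
Row 3 must total 210; the given cells sum to 162, so (3,4) = 48.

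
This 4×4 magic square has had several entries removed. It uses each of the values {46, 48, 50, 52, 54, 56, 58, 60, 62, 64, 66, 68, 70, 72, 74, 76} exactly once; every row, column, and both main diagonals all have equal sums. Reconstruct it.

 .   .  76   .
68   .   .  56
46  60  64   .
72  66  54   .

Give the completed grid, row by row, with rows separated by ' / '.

58 48 76 62 / 68 70 50 56 / 46 60 64 74 / 72 66 54 52

The 16 entries sum to 976, so each line sums to 976/4 = 244.
From row 3, 244 − (46 + 60 + 64) gives (3,4) = 74.
Using row 4: 72 + 66 + 54 + ? → (4,4) = 244 − 192 = 52.
Column 1 needs 244; the known cells sum to 186, so (1,1) = 58.
The remaining cell in column 3 is (2,3) = 244 − 194 = 50.
From column 4, 244 − (56 + 74 + 52) gives (1,4) = 62.
The remaining cell in main diagonal is (2,2) = 244 − 174 = 70.
From row 1, 244 − (58 + 76 + 62) gives (1,2) = 48.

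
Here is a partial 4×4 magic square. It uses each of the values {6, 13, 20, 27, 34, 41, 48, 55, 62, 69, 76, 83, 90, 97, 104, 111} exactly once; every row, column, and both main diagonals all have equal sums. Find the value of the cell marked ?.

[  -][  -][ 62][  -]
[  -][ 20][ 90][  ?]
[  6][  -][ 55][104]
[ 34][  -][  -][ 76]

The 16 entries sum to 936, so each line sums to 936/4 = 234.
Using row 3: 6 + 55 + 104 + ? → (3,2) = 234 − 165 = 69.
Column 3: 62 + 90 + 55 + ? = 234, so (4,3) = 27.
Using main diagonal: 20 + 55 + 76 + ? → (1,1) = 234 − 151 = 83.
Using anti-diagonal: 90 + 69 + 34 + ? → (1,4) = 234 − 193 = 41.
Row 1 needs 234; the known cells sum to 186, so (1,2) = 48.
From row 4, 234 − (34 + 27 + 76) gives (4,2) = 97.
The remaining cell in column 1 is (2,1) = 234 − 123 = 111.
Using column 4: 41 + 104 + 76 + ? → (2,4) = 234 − 221 = 13.

13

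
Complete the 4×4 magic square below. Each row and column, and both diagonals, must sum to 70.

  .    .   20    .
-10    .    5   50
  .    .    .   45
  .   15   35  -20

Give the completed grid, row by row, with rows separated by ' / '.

Row 2: -10 + 5 + 50 + ? = 70, so (2,2) = 25.
The remaining cell in row 4 is (4,1) = 70 − 30 = 40.
Column 3: 20 + 5 + 35 + ? = 70, so (3,3) = 10.
Using column 4: 50 + 45 + (-20) + ? → (1,4) = 70 − 75 = -5.
The remaining cell in main diagonal is (1,1) = 70 − 15 = 55.
From anti-diagonal, 70 − (-5 + 5 + 40) gives (3,2) = 30.
The remaining cell in row 1 is (1,2) = 70 − 70 = 0.
Row 3 needs 70; the known cells sum to 85, so (3,1) = -15.

55 0 20 -5 / -10 25 5 50 / -15 30 10 45 / 40 15 35 -20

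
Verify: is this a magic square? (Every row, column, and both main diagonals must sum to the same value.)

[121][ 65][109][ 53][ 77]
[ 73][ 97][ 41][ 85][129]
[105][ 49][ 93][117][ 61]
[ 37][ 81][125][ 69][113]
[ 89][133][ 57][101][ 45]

Row 1: 121 + 65 + 109 + 53 + 77 = 425.
Row 2: 73 + 97 + 41 + 85 + 129 = 425.
Row 3: 105 + 49 + 93 + 117 + 61 = 425.
Row 4: 37 + 81 + 125 + 69 + 113 = 425.
Row 5: 89 + 133 + 57 + 101 + 45 = 425.
Column 1: 121 + 73 + 105 + 37 + 89 = 425.
Column 2: 65 + 97 + 49 + 81 + 133 = 425.
Column 3: 109 + 41 + 93 + 125 + 57 = 425.
Column 4: 53 + 85 + 117 + 69 + 101 = 425.
Column 5: 77 + 129 + 61 + 113 + 45 = 425.
Main diagonal: 121 + 97 + 93 + 69 + 45 = 425.
Anti-diagonal: 77 + 85 + 93 + 81 + 89 = 425.
All lines sum to 425.

Yes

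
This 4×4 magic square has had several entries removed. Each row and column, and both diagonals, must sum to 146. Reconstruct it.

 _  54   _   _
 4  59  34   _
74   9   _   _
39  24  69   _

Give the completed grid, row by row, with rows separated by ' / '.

From row 2, 146 − (4 + 59 + 34) gives (2,4) = 49.
Using row 4: 39 + 24 + 69 + ? → (4,4) = 146 − 132 = 14.
Column 1: 4 + 74 + 39 + ? = 146, so (1,1) = 29.
Main diagonal must total 146; the given cells sum to 102, so (3,3) = 44.
The remaining cell in anti-diagonal is (1,4) = 146 − 82 = 64.
Row 1: 29 + 54 + 64 + ? = 146, so (1,3) = -1.
The remaining cell in row 3 is (3,4) = 146 − 127 = 19.

29 54 -1 64 / 4 59 34 49 / 74 9 44 19 / 39 24 69 14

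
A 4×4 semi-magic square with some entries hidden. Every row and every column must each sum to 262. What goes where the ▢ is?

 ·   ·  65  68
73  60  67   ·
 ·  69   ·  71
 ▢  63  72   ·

66

Row 2 needs 262; the known cells sum to 200, so (2,4) = 62.
Column 2: 60 + 69 + 63 + ? = 262, so (1,2) = 70.
From column 3, 262 − (65 + 67 + 72) gives (3,3) = 58.
The remaining cell in column 4 is (4,4) = 262 − 201 = 61.
From row 1, 262 − (70 + 65 + 68) gives (1,1) = 59.
Row 3: 69 + 58 + 71 + ? = 262, so (3,1) = 64.
The remaining cell in row 4 is (4,1) = 262 − 196 = 66.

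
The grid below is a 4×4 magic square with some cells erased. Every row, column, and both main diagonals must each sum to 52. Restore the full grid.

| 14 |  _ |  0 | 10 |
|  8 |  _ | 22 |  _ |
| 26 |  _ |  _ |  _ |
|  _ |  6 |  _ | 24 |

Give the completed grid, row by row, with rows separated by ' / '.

From row 1, 52 − (14 + 0 + 10) gives (1,2) = 28.
The remaining cell in column 1 is (4,1) = 52 − 48 = 4.
Anti-diagonal must total 52; the given cells sum to 36, so (3,2) = 16.
From row 4, 52 − (4 + 6 + 24) gives (4,3) = 18.
Column 2: 28 + 16 + 6 + ? = 52, so (2,2) = 2.
From column 3, 52 − (0 + 22 + 18) gives (3,3) = 12.
Row 2: 8 + 2 + 22 + ? = 52, so (2,4) = 20.
Row 3: 26 + 16 + 12 + ? = 52, so (3,4) = -2.

14 28 0 10 / 8 2 22 20 / 26 16 12 -2 / 4 6 18 24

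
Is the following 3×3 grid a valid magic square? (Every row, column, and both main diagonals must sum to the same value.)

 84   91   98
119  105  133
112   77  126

No — row 2 sums to 357 but row 3 sums to 315.

Row 1: 84 + 91 + 98 = 273.
Row 2: 119 + 105 + 133 = 357.
Row 3: 112 + 77 + 126 = 315.
Column 1: 84 + 119 + 112 = 315.
Column 2: 91 + 105 + 77 = 273.
Column 3: 98 + 133 + 126 = 357.
Main diagonal: 84 + 105 + 126 = 315.
Anti-diagonal: 98 + 105 + 112 = 315.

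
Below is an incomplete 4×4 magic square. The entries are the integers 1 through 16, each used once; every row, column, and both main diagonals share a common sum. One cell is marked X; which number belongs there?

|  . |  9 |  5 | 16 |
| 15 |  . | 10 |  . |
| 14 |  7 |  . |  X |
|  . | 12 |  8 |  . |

2

The entries are 1 through 16, which sum to 136, so each line sums to 136/4 = 34.
From row 1, 34 − (9 + 5 + 16) gives (1,1) = 4.
The remaining cell in column 1 is (4,1) = 34 − 33 = 1.
Column 2 needs 34; the known cells sum to 28, so (2,2) = 6.
Using column 3: 5 + 10 + 8 + ? → (3,3) = 34 − 23 = 11.
The remaining cell in main diagonal is (4,4) = 34 − 21 = 13.
The remaining cell in row 2 is (2,4) = 34 − 31 = 3.
The remaining cell in row 3 is (3,4) = 34 − 32 = 2.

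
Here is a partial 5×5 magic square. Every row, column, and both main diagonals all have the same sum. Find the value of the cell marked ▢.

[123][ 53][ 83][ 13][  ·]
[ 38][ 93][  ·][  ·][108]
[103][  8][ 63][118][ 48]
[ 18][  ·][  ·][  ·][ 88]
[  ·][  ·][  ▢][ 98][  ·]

Row 3 is complete and sums to 340; that is the magic constant.
The remaining cell in row 1 is (1,5) = 340 − 272 = 68.
Using column 1: 123 + 38 + 103 + 18 + ? → (5,1) = 340 − 282 = 58.
Using column 5: 68 + 108 + 48 + 88 + ? → (5,5) = 340 − 312 = 28.
Main diagonal must total 340; the given cells sum to 307, so (4,4) = 33.
Using column 4: 13 + 118 + 33 + 98 + ? → (2,4) = 340 − 262 = 78.
Using anti-diagonal: 68 + 78 + 63 + 58 + ? → (4,2) = 340 − 267 = 73.
Row 2 needs 340; the known cells sum to 317, so (2,3) = 23.
Using row 4: 18 + 73 + 33 + 88 + ? → (4,3) = 340 − 212 = 128.
The remaining cell in column 2 is (5,2) = 340 − 227 = 113.
Column 3 must total 340; the given cells sum to 297, so (5,3) = 43.

43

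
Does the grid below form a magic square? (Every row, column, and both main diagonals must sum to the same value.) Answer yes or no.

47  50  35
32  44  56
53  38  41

Yes

Row 1: 47 + 50 + 35 = 132.
Row 2: 32 + 44 + 56 = 132.
Row 3: 53 + 38 + 41 = 132.
Column 1: 47 + 32 + 53 = 132.
Column 2: 50 + 44 + 38 = 132.
Column 3: 35 + 56 + 41 = 132.
Main diagonal: 47 + 44 + 41 = 132.
Anti-diagonal: 35 + 44 + 53 = 132.
All lines sum to 132.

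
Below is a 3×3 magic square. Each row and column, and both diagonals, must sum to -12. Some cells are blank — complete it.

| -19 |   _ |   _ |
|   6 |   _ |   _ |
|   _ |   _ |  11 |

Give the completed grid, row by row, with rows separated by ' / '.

Column 1 must total -12; the given cells sum to -13, so (3,1) = 1.
Main diagonal: -19 + 11 + ? = -12, so (2,2) = -4.
Anti-diagonal: -4 + 1 + ? = -12, so (1,3) = -9.
Using row 1: -19 + (-9) + ? → (1,2) = -12 − (-28) = 16.
Row 2: 6 + (-4) + ? = -12, so (2,3) = -14.
Row 3: 1 + 11 + ? = -12, so (3,2) = -24.

-19 16 -9 / 6 -4 -14 / 1 -24 11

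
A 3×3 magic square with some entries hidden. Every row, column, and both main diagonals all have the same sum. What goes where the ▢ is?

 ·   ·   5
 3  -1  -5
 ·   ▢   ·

7

Row 2 is complete and sums to -3; that is the magic constant.
Column 3: 5 + (-5) + ? = -3, so (3,3) = -3.
From main diagonal, -3 − (-1 + (-3)) gives (1,1) = 1.
Anti-diagonal: 5 + (-1) + ? = -3, so (3,1) = -7.
Row 1 must total -3; the given cells sum to 6, so (1,2) = -9.
Using row 3: -7 + (-3) + ? → (3,2) = -3 − (-10) = 7.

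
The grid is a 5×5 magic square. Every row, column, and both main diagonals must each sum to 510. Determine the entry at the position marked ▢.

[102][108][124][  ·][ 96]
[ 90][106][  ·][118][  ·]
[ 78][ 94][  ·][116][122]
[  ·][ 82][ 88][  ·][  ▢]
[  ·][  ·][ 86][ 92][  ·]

The remaining cell in row 1 is (1,4) = 510 − 430 = 80.
Row 3 needs 510; the known cells sum to 410, so (3,3) = 100.
From column 2, 510 − (108 + 106 + 94 + 82) gives (5,2) = 120.
Column 3 needs 510; the known cells sum to 398, so (2,3) = 112.
Using column 4: 80 + 118 + 116 + 92 + ? → (4,4) = 510 − 406 = 104.
From main diagonal, 510 − (102 + 106 + 100 + 104) gives (5,5) = 98.
From anti-diagonal, 510 − (96 + 118 + 100 + 82) gives (5,1) = 114.
Row 2 must total 510; the given cells sum to 426, so (2,5) = 84.
The remaining cell in column 1 is (4,1) = 510 − 384 = 126.
The remaining cell in column 5 is (4,5) = 510 − 400 = 110.

110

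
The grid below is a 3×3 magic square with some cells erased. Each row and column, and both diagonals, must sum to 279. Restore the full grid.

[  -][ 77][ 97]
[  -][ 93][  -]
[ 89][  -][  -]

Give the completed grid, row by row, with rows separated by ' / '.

Row 1 must total 279; the given cells sum to 174, so (1,1) = 105.
Using column 1: 105 + 89 + ? → (2,1) = 279 − 194 = 85.
Column 2 must total 279; the given cells sum to 170, so (3,2) = 109.
Using main diagonal: 105 + 93 + ? → (3,3) = 279 − 198 = 81.
Row 2 must total 279; the given cells sum to 178, so (2,3) = 101.

105 77 97 / 85 93 101 / 89 109 81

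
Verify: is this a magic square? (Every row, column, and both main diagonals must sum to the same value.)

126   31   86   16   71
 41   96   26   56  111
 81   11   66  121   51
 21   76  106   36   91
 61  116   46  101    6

Yes

Row 1: 126 + 31 + 86 + 16 + 71 = 330.
Row 2: 41 + 96 + 26 + 56 + 111 = 330.
Row 3: 81 + 11 + 66 + 121 + 51 = 330.
Row 4: 21 + 76 + 106 + 36 + 91 = 330.
Row 5: 61 + 116 + 46 + 101 + 6 = 330.
Column 1: 126 + 41 + 81 + 21 + 61 = 330.
Column 2: 31 + 96 + 11 + 76 + 116 = 330.
Column 3: 86 + 26 + 66 + 106 + 46 = 330.
Column 4: 16 + 56 + 121 + 36 + 101 = 330.
Column 5: 71 + 111 + 51 + 91 + 6 = 330.
Main diagonal: 126 + 96 + 66 + 36 + 6 = 330.
Anti-diagonal: 71 + 56 + 66 + 76 + 61 = 330.
All lines sum to 330.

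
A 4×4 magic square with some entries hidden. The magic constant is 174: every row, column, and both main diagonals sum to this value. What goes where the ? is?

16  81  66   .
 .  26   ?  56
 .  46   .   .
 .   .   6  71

From row 1, 174 − (16 + 81 + 66) gives (1,4) = 11.
Using column 2: 81 + 26 + 46 + ? → (4,2) = 174 − 153 = 21.
Column 4 needs 174; the known cells sum to 138, so (3,4) = 36.
The remaining cell in main diagonal is (3,3) = 174 − 113 = 61.
The remaining cell in row 3 is (3,1) = 174 − 143 = 31.
From row 4, 174 − (21 + 6 + 71) gives (4,1) = 76.
Column 1 must total 174; the given cells sum to 123, so (2,1) = 51.
Column 3 needs 174; the known cells sum to 133, so (2,3) = 41.

41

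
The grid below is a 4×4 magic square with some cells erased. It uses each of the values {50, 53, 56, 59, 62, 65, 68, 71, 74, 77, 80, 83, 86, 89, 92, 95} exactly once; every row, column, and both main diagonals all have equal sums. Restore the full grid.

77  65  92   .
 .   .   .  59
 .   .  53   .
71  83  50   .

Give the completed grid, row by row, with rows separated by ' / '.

The 16 entries sum to 1160, so each line sums to 1160/4 = 290.
Row 1 needs 290; the known cells sum to 234, so (1,4) = 56.
Row 4 needs 290; the known cells sum to 204, so (4,4) = 86.
Column 3 must total 290; the given cells sum to 195, so (2,3) = 95.
From column 4, 290 − (56 + 59 + 86) gives (3,4) = 89.
From main diagonal, 290 − (77 + 53 + 86) gives (2,2) = 74.
Anti-diagonal must total 290; the given cells sum to 222, so (3,2) = 68.
The remaining cell in row 2 is (2,1) = 290 − 228 = 62.
Row 3: 68 + 53 + 89 + ? = 290, so (3,1) = 80.

77 65 92 56 / 62 74 95 59 / 80 68 53 89 / 71 83 50 86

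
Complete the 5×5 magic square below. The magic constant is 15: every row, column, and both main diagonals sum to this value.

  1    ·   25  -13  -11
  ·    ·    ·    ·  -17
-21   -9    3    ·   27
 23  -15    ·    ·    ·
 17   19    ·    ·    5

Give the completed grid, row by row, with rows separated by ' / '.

1 13 25 -13 -11 / -5 7 9 21 -17 / -21 -9 3 15 27 / 23 -15 -3 -1 11 / 17 19 -19 -7 5

Using row 1: 1 + 25 + (-13) + (-11) + ? → (1,2) = 15 − 2 = 13.
Row 3 must total 15; the given cells sum to 0, so (3,4) = 15.
Column 1 must total 15; the given cells sum to 20, so (2,1) = -5.
From column 2, 15 − (13 + (-9) + (-15) + 19) gives (2,2) = 7.
Column 5 needs 15; the known cells sum to 4, so (4,5) = 11.
Main diagonal: 1 + 7 + 3 + 5 + ? = 15, so (4,4) = -1.
Anti-diagonal needs 15; the known cells sum to -6, so (2,4) = 21.
From row 2, 15 − (-5 + 7 + 21 + (-17)) gives (2,3) = 9.
Row 4: 23 + (-15) + (-1) + 11 + ? = 15, so (4,3) = -3.
From column 3, 15 − (25 + 9 + 3 + (-3)) gives (5,3) = -19.
Column 4 needs 15; the known cells sum to 22, so (5,4) = -7.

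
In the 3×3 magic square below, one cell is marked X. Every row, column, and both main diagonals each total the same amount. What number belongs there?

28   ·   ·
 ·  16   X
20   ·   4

32

Main diagonal is complete and sums to 48; that is the magic constant.
Row 3: 20 + 4 + ? = 48, so (3,2) = 24.
Column 1 needs 48; the known cells sum to 48, so (2,1) = 0.
Column 2 needs 48; the known cells sum to 40, so (1,2) = 8.
From anti-diagonal, 48 − (16 + 20) gives (1,3) = 12.
From row 2, 48 − (0 + 16) gives (2,3) = 32.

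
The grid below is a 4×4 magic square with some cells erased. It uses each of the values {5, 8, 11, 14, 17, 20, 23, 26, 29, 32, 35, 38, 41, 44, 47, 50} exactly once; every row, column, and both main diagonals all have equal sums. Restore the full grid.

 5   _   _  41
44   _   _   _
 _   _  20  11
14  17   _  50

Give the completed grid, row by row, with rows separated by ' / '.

The 16 entries sum to 440, so each line sums to 440/4 = 110.
Row 4 must total 110; the given cells sum to 81, so (4,3) = 29.
Using column 1: 5 + 44 + 14 + ? → (3,1) = 110 − 63 = 47.
Using column 4: 41 + 11 + 50 + ? → (2,4) = 110 − 102 = 8.
Main diagonal: 5 + 20 + 50 + ? = 110, so (2,2) = 35.
From row 2, 110 − (44 + 35 + 8) gives (2,3) = 23.
Row 3 needs 110; the known cells sum to 78, so (3,2) = 32.
Using column 2: 35 + 32 + 17 + ? → (1,2) = 110 − 84 = 26.
The remaining cell in column 3 is (1,3) = 110 − 72 = 38.

5 26 38 41 / 44 35 23 8 / 47 32 20 11 / 14 17 29 50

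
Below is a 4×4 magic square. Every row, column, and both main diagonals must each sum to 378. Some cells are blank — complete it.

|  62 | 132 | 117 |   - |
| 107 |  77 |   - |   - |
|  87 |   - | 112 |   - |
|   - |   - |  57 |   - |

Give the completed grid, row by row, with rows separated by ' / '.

The remaining cell in row 1 is (1,4) = 378 − 311 = 67.
The remaining cell in column 1 is (4,1) = 378 − 256 = 122.
Column 3 needs 378; the known cells sum to 286, so (2,3) = 92.
Main diagonal needs 378; the known cells sum to 251, so (4,4) = 127.
From anti-diagonal, 378 − (67 + 92 + 122) gives (3,2) = 97.
Row 2 must total 378; the given cells sum to 276, so (2,4) = 102.
Using row 3: 87 + 97 + 112 + ? → (3,4) = 378 − 296 = 82.
Using row 4: 122 + 57 + 127 + ? → (4,2) = 378 − 306 = 72.

62 132 117 67 / 107 77 92 102 / 87 97 112 82 / 122 72 57 127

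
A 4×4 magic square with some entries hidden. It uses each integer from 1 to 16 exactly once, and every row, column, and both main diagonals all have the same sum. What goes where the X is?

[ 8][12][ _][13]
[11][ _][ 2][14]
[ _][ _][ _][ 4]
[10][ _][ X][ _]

15

The entries are 1 through 16, which sum to 136, so each line sums to 136/4 = 34.
From row 1, 34 − (8 + 12 + 13) gives (1,3) = 1.
Row 2 needs 34; the known cells sum to 27, so (2,2) = 7.
The remaining cell in column 1 is (3,1) = 34 − 29 = 5.
Column 4: 13 + 14 + 4 + ? = 34, so (4,4) = 3.
Main diagonal: 8 + 7 + 3 + ? = 34, so (3,3) = 16.
Anti-diagonal must total 34; the given cells sum to 25, so (3,2) = 9.
Column 2 must total 34; the given cells sum to 28, so (4,2) = 6.
Column 3 must total 34; the given cells sum to 19, so (4,3) = 15.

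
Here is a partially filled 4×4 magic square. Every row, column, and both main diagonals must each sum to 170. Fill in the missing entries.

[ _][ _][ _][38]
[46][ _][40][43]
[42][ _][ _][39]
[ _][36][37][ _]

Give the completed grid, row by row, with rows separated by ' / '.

From row 2, 170 − (46 + 40 + 43) gives (2,2) = 41.
The remaining cell in column 4 is (4,4) = 170 − 120 = 50.
Row 4: 36 + 37 + 50 + ? = 170, so (4,1) = 47.
From column 1, 170 − (46 + 42 + 47) gives (1,1) = 35.
From main diagonal, 170 − (35 + 41 + 50) gives (3,3) = 44.
From anti-diagonal, 170 − (38 + 40 + 47) gives (3,2) = 45.
Column 2 must total 170; the given cells sum to 122, so (1,2) = 48.
Column 3 must total 170; the given cells sum to 121, so (1,3) = 49.

35 48 49 38 / 46 41 40 43 / 42 45 44 39 / 47 36 37 50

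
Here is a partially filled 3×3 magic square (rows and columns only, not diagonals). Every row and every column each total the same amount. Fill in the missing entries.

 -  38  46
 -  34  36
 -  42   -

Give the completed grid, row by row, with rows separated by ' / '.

Column 2 is already complete: 38 + 34 + 42 = 114, so that is the magic constant.
Row 1: 38 + 46 + ? = 114, so (1,1) = 30.
The remaining cell in row 2 is (2,1) = 114 − 70 = 44.
Using column 1: 30 + 44 + ? → (3,1) = 114 − 74 = 40.
From column 3, 114 − (46 + 36) gives (3,3) = 32.

30 38 46 / 44 34 36 / 40 42 32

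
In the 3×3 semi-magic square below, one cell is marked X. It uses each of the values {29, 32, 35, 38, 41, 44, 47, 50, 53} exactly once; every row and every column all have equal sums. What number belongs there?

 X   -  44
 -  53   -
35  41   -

The 9 entries sum to 369, so each line sums to 369/3 = 123.
Row 3 needs 123; the known cells sum to 76, so (3,3) = 47.
Column 2: 53 + 41 + ? = 123, so (1,2) = 29.
Column 3 must total 123; the given cells sum to 91, so (2,3) = 32.
Using row 1: 29 + 44 + ? → (1,1) = 123 − 73 = 50.

50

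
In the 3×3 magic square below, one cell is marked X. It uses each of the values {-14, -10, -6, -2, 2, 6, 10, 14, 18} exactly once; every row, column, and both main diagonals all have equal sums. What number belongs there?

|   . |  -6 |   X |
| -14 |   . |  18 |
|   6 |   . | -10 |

-2

The 9 entries sum to 18, so each line sums to 18/3 = 6.
From row 2, 6 − (-14 + 18) gives (2,2) = 2.
The remaining cell in row 3 is (3,2) = 6 − (-4) = 10.
Column 1 must total 6; the given cells sum to -8, so (1,1) = 14.
Column 3 must total 6; the given cells sum to 8, so (1,3) = -2.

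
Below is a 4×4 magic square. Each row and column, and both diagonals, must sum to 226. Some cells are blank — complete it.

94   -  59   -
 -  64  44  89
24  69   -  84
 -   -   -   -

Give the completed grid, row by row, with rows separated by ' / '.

94 39 59 34 / 29 64 44 89 / 24 69 49 84 / 79 54 74 19

From row 2, 226 − (64 + 44 + 89) gives (2,1) = 29.
Row 3 needs 226; the known cells sum to 177, so (3,3) = 49.
Using column 1: 94 + 29 + 24 + ? → (4,1) = 226 − 147 = 79.
Column 3 needs 226; the known cells sum to 152, so (4,3) = 74.
Main diagonal: 94 + 64 + 49 + ? = 226, so (4,4) = 19.
Anti-diagonal: 44 + 69 + 79 + ? = 226, so (1,4) = 34.
Row 1 needs 226; the known cells sum to 187, so (1,2) = 39.
From row 4, 226 − (79 + 74 + 19) gives (4,2) = 54.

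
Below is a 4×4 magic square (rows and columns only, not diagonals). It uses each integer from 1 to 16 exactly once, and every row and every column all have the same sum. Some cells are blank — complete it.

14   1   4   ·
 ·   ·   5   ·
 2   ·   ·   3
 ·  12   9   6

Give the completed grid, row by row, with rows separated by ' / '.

The entries are 1 through 16, which sum to 136, so each line sums to 136/4 = 34.
The remaining cell in row 1 is (1,4) = 34 − 19 = 15.
Row 4: 12 + 9 + 6 + ? = 34, so (4,1) = 7.
Column 1: 14 + 2 + 7 + ? = 34, so (2,1) = 11.
Column 3: 4 + 5 + 9 + ? = 34, so (3,3) = 16.
Column 4 must total 34; the given cells sum to 24, so (2,4) = 10.
Using row 2: 11 + 5 + 10 + ? → (2,2) = 34 − 26 = 8.
Row 3: 2 + 16 + 3 + ? = 34, so (3,2) = 13.

14 1 4 15 / 11 8 5 10 / 2 13 16 3 / 7 12 9 6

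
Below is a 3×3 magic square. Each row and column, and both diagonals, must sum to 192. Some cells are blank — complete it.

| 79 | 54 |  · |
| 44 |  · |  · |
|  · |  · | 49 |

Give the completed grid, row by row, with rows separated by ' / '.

79 54 59 / 44 64 84 / 69 74 49

Using row 1: 79 + 54 + ? → (1,3) = 192 − 133 = 59.
Using column 1: 79 + 44 + ? → (3,1) = 192 − 123 = 69.
Column 3 must total 192; the given cells sum to 108, so (2,3) = 84.
Main diagonal: 79 + 49 + ? = 192, so (2,2) = 64.
Row 3 must total 192; the given cells sum to 118, so (3,2) = 74.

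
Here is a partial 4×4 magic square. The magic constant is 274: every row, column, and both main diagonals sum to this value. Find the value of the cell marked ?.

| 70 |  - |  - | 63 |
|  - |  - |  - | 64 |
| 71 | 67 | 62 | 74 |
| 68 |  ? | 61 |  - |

72

Using column 1: 70 + 71 + 68 + ? → (2,1) = 274 − 209 = 65.
Column 4: 63 + 64 + 74 + ? = 274, so (4,4) = 73.
Main diagonal needs 274; the known cells sum to 205, so (2,2) = 69.
Anti-diagonal: 63 + 67 + 68 + ? = 274, so (2,3) = 76.
Row 4 must total 274; the given cells sum to 202, so (4,2) = 72.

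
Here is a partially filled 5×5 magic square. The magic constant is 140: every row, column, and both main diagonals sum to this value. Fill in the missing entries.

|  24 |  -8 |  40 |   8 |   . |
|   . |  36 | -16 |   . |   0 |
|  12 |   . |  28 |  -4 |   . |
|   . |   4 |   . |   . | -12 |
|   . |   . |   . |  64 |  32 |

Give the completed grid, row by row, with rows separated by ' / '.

24 -8 40 8 76 / 68 36 -16 52 0 / 12 60 28 -4 44 / 56 4 72 20 -12 / -20 48 16 64 32

From row 1, 140 − (24 + (-8) + 40 + 8) gives (1,5) = 76.
Column 5 needs 140; the known cells sum to 96, so (3,5) = 44.
Main diagonal must total 140; the given cells sum to 120, so (4,4) = 20.
The remaining cell in row 3 is (3,2) = 140 − 80 = 60.
Using column 2: -8 + 36 + 60 + 4 + ? → (5,2) = 140 − 92 = 48.
Using column 4: 8 + (-4) + 20 + 64 + ? → (2,4) = 140 − 88 = 52.
Anti-diagonal must total 140; the given cells sum to 160, so (5,1) = -20.
From row 2, 140 − (36 + (-16) + 52 + 0) gives (2,1) = 68.
Row 5 needs 140; the known cells sum to 124, so (5,3) = 16.
Column 1 must total 140; the given cells sum to 84, so (4,1) = 56.
The remaining cell in column 3 is (4,3) = 140 − 68 = 72.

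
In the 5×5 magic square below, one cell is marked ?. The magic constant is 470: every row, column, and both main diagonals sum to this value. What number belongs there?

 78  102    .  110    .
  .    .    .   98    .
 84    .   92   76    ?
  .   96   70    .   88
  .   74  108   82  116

Row 5 needs 470; the known cells sum to 380, so (5,1) = 90.
Using column 4: 110 + 98 + 76 + 82 + ? → (4,4) = 470 − 366 = 104.
Main diagonal needs 470; the known cells sum to 390, so (2,2) = 80.
Anti-diagonal must total 470; the given cells sum to 376, so (1,5) = 94.
Row 1: 78 + 102 + 110 + 94 + ? = 470, so (1,3) = 86.
Using row 4: 96 + 70 + 104 + 88 + ? → (4,1) = 470 − 358 = 112.
Column 1 needs 470; the known cells sum to 364, so (2,1) = 106.
Column 2: 102 + 80 + 96 + 74 + ? = 470, so (3,2) = 118.
Column 3 must total 470; the given cells sum to 356, so (2,3) = 114.
Row 2 must total 470; the given cells sum to 398, so (2,5) = 72.
From row 3, 470 − (84 + 118 + 92 + 76) gives (3,5) = 100.

100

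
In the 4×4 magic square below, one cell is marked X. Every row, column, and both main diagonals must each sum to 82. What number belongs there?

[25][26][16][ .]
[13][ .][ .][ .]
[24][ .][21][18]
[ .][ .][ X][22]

The remaining cell in row 1 is (1,4) = 82 − 67 = 15.
Row 3 must total 82; the given cells sum to 63, so (3,2) = 19.
Column 1 needs 82; the known cells sum to 62, so (4,1) = 20.
Column 4 must total 82; the given cells sum to 55, so (2,4) = 27.
The remaining cell in main diagonal is (2,2) = 82 − 68 = 14.
From anti-diagonal, 82 − (15 + 19 + 20) gives (2,3) = 28.
Using column 2: 26 + 14 + 19 + ? → (4,2) = 82 − 59 = 23.
The remaining cell in column 3 is (4,3) = 82 − 65 = 17.

17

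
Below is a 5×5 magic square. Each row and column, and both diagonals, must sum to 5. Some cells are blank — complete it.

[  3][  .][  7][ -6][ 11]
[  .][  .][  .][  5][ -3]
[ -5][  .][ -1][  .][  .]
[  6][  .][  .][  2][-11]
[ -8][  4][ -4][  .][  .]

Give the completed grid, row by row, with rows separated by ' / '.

3 -10 7 -6 11 / 9 1 -7 5 -3 / -5 12 -1 -9 8 / 6 -2 10 2 -11 / -8 4 -4 13 0

The remaining cell in row 1 is (1,2) = 5 − 15 = -10.
Using column 1: 3 + (-5) + 6 + (-8) + ? → (2,1) = 5 − (-4) = 9.
The remaining cell in anti-diagonal is (4,2) = 5 − 7 = -2.
Row 4 must total 5; the given cells sum to -5, so (4,3) = 10.
Using column 3: 7 + (-1) + 10 + (-4) + ? → (2,3) = 5 − 12 = -7.
Row 2 must total 5; the given cells sum to 4, so (2,2) = 1.
The remaining cell in column 2 is (3,2) = 5 − (-7) = 12.
The remaining cell in main diagonal is (5,5) = 5 − 5 = 0.
The remaining cell in row 5 is (5,4) = 5 − (-8) = 13.
Using column 4: -6 + 5 + 2 + 13 + ? → (3,4) = 5 − 14 = -9.
From column 5, 5 − (11 + (-3) + (-11) + 0) gives (3,5) = 8.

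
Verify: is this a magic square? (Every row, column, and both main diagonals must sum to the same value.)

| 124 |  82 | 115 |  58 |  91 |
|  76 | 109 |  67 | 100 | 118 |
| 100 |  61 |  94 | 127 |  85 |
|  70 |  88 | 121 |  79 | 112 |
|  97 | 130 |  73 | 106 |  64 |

Row 1: 124 + 82 + 115 + 58 + 91 = 470.
Row 2: 76 + 109 + 67 + 100 + 118 = 470.
Row 3: 100 + 61 + 94 + 127 + 85 = 467.
Row 4: 70 + 88 + 121 + 79 + 112 = 470.
Row 5: 97 + 130 + 73 + 106 + 64 = 470.
Column 1: 124 + 76 + 100 + 70 + 97 = 467.
Column 2: 82 + 109 + 61 + 88 + 130 = 470.
Column 3: 115 + 67 + 94 + 121 + 73 = 470.
Column 4: 58 + 100 + 127 + 79 + 106 = 470.
Column 5: 91 + 118 + 85 + 112 + 64 = 470.
Main diagonal: 124 + 109 + 94 + 79 + 64 = 470.
Anti-diagonal: 91 + 100 + 94 + 88 + 97 = 470.

No — column 1 sums to 467 but anti-diagonal sums to 470.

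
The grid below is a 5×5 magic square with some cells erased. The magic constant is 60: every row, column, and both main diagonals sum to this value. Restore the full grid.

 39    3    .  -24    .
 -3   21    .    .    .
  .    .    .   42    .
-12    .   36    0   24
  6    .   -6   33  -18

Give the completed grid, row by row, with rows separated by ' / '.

39 3 27 -24 15 / -3 21 -15 9 48 / 30 -21 18 42 -9 / -12 12 36 0 24 / 6 45 -6 33 -18

From row 4, 60 − (-12 + 36 + 0 + 24) gives (4,2) = 12.
Row 5 must total 60; the given cells sum to 15, so (5,2) = 45.
Column 1 needs 60; the known cells sum to 30, so (3,1) = 30.
Column 2 must total 60; the given cells sum to 81, so (3,2) = -21.
Using column 4: -24 + 42 + 0 + 33 + ? → (2,4) = 60 − 51 = 9.
Main diagonal must total 60; the given cells sum to 42, so (3,3) = 18.
Using anti-diagonal: 9 + 18 + 12 + 6 + ? → (1,5) = 60 − 45 = 15.
From row 1, 60 − (39 + 3 + (-24) + 15) gives (1,3) = 27.
Row 3 must total 60; the given cells sum to 69, so (3,5) = -9.
Column 3 must total 60; the given cells sum to 75, so (2,3) = -15.
From column 5, 60 − (15 + (-9) + 24 + (-18)) gives (2,5) = 48.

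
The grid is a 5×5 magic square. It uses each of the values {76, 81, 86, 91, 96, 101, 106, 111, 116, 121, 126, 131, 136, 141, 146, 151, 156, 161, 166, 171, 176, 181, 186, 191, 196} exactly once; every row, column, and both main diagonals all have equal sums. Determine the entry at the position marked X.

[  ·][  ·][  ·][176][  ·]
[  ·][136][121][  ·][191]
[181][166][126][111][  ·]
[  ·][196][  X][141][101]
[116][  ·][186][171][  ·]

The 25 entries sum to 3400, so each line sums to 3400/5 = 680.
Row 3: 181 + 166 + 126 + 111 + ? = 680, so (3,5) = 96.
Column 4 must total 680; the given cells sum to 599, so (2,4) = 81.
Anti-diagonal must total 680; the given cells sum to 519, so (1,5) = 161.
Row 2: 136 + 121 + 81 + 191 + ? = 680, so (2,1) = 151.
Column 5: 161 + 191 + 96 + 101 + ? = 680, so (5,5) = 131.
Main diagonal: 136 + 126 + 141 + 131 + ? = 680, so (1,1) = 146.
From row 5, 680 − (116 + 186 + 171 + 131) gives (5,2) = 76.
Column 1 must total 680; the given cells sum to 594, so (4,1) = 86.
Column 2: 136 + 166 + 196 + 76 + ? = 680, so (1,2) = 106.
The remaining cell in row 1 is (1,3) = 680 − 589 = 91.
Row 4: 86 + 196 + 141 + 101 + ? = 680, so (4,3) = 156.

156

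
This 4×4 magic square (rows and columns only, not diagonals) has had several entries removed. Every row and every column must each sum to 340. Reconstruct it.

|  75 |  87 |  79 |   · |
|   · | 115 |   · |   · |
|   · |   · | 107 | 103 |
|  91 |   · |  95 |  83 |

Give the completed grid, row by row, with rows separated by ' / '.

75 87 79 99 / 111 115 59 55 / 63 67 107 103 / 91 71 95 83

Row 1 needs 340; the known cells sum to 241, so (1,4) = 99.
Row 4 needs 340; the known cells sum to 269, so (4,2) = 71.
Column 2 needs 340; the known cells sum to 273, so (3,2) = 67.
Column 3 must total 340; the given cells sum to 281, so (2,3) = 59.
Column 4: 99 + 103 + 83 + ? = 340, so (2,4) = 55.
From row 2, 340 − (115 + 59 + 55) gives (2,1) = 111.
Row 3: 67 + 107 + 103 + ? = 340, so (3,1) = 63.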